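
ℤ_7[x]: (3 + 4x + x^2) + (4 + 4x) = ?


Add coefficients mod 7:
x^0: 3 + 4 = 0 (mod 7)
x^1: 4 + 4 = 1 (mod 7)
x^2: 1 + 0 = 1 (mod 7)
Result: x + x^2

f + g = x + x^2


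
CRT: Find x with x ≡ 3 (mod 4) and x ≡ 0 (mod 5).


m₁ = 4, m₂ = 5, gcd = 1, so CRT applies. M = m₁·m₂ = 20
Let M₁ = M/m₁ = 5, M₂ = M/m₂ = 4
Find y₁ ≡ M₁⁻¹ (mod m₁): 5⁻¹ ≡ 1 (mod 4)
Find y₂ ≡ M₂⁻¹ (mod m₂): 4⁻¹ ≡ 4 (mod 5)
x = a₁·M₁·y₁ + a₂·M₂·y₂ = 3·5·1 + 0·4·4 = 15
Reduce mod 20: x ≡ 15
Check: 15 mod 4 = 3 ✓, 15 mod 5 = 0 ✓

x ≡ 15 (mod 20)


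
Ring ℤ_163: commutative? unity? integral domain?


ℤ_163 is a commutative ring with unity 1; 163 is prime, so ℤ_163 is a field (hence an integral domain)
Commutative: Yes
Integral domain: Yes
Has unity: Yes

ℤ_163: Commutative=Yes, Unity=Yes


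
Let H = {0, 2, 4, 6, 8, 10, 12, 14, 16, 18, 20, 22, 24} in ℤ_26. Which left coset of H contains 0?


0 + H = {0 + h (mod 26) : h ∈ H}
0+0=0, 0+2=2, 0+4=4, 0+6=6, 0+8=8, 0+10=10, 0+12=12, 0+14=14, 0+16=16, 0+18=18, 0+20=20, 0+22=22, 0+24=24

0 + H = {0, 2, 4, 6, 8, 10, 12, 14, 16, 18, 20, 22, 24}


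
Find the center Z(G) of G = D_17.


Z(G) = {g ∈ G | gx = xg for all x ∈ G}
For odd n, Z(D_n) = {e}: no nontrivial rotation commutes with all reflections

Z(D_17) = {e}


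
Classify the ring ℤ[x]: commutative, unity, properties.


Polynomial ring over ℤ (an integral domain) is a commutative integral domain with unity 1
Commutative: Yes
Integral domain: Yes
Has unity: Yes

ℤ[x]: Commutative=Yes, Unity=Yes


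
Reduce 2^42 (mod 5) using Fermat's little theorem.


Fermat's little theorem: if p is prime and gcd(a,p)=1, then a^(p-1) ≡ 1 (mod p)
p = 5 is prime, gcd(2,5) = 1
Reduce exponent: 42 mod 4 = 2
So 2^42 ≡ 2^2 (mod 5)
2^2 mod 5 = 4

2^42 ≡ 4 (mod 5)


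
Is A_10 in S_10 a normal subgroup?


H = A_10 in S_10
A_10 has index 2 in S_10, and every subgroup of index 2 is normal

Yes, normal subgroup


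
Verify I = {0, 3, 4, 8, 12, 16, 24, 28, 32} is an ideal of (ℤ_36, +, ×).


Check ideal conditions for I = {0, 3, 4, 8, 12, 16, 24, 28, 32} in ℤ_36:
(1) I is an additive subgroup? No
(2) For r ∈ ℤ_36 and a ∈ I: r·a ∈ I? No  [counterexample: r=2, a=3, r·a mod 36 = 6 ∉ I]

No, I is not an ideal of ℤ_36


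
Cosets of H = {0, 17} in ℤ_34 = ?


H = {0, 17}, |H| = 2
Number of cosets = |G|/|H| = 34/2 = 17
0 + H = {0, 17}
1 + H = {1, 18}
2 + H = {2, 19}
3 + H = {3, 20}
4 + H = {4, 21}
5 + H = {5, 22}
6 + H = {6, 23}
7 + H = {7, 24}
8 + H = {8, 25}
9 + H = {9, 26}
10 + H = {10, 27}
11 + H = {11, 28}
12 + H = {12, 29}
13 + H = {13, 30}
14 + H = {14, 31}
15 + H = {15, 32}
16 + H = {16, 33}

Cosets: 0+H={0,17}; 1+H={1,18}; 2+H={2,19}; 3+H={3,20}; 4+H={4,21}; 5+H={5,22}; 6+H={6,23}; 7+H={7,24}; 8+H={8,25}; 9+H={9,26}; 10+H={10,27}; 11+H={11,28}; 12+H={12,29}; 13+H={13,30}; 14+H={14,31}; 15+H={15,32}; 16+H={16,33}


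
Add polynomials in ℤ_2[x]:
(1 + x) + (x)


Add coefficients mod 2:
x^0: 1 + 0 = 1 (mod 2)
x^1: 1 + 1 = 0 (mod 2)
Result: 1

f + g = 1


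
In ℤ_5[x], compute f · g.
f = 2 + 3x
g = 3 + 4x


Expand and collect like terms; reduce coefficients mod 5:
x^0: 2·3 = 6 ≡ 1 (mod 5)
x^1: 2·4 + 3·3 = 17 ≡ 2 (mod 5)
x^2: 3·4 = 12 ≡ 2 (mod 5)
Result: 1 + 2x + 2x^2

f · g = 1 + 2x + 2x^2


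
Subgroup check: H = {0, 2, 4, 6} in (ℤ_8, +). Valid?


Subgroup test for H = {0, 2, 4, 6} in (ℤ_8, +):
(1) 0 ∈ H? Yes
(2) Closure: for all a,b ∈ H, (a+b) mod 8 ∈ H? Yes
(3) Inverses: for all a ∈ H, -a mod 8 ∈ H? Yes

Yes, H is a subgroup of ℤ_8


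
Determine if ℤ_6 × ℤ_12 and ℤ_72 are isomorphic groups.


Comparing ℤ_6 × ℤ_12 and ℤ_72:
gcd(6,12) = 6 ≠ 1. Max element order in ℤ_6×ℤ_12 is lcm(6,12) = 12 < 72, so it has no element of order 72

No, ℤ_6 × ℤ_12 ≇ ℤ_72


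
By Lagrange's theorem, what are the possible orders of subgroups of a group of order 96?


Lagrange's theorem: |H| divides |G|
|G| = 96
Divisors of 96: 1, 2, 3, 4, 6, 8, 12, 16, 24, 32, 48, 96

Possible subgroup orders: {1, 2, 3, 4, 6, 8, 12, 16, 24, 32, 48, 96}


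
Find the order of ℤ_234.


ℤ_n has n elements.

|ℤ_234| = 234


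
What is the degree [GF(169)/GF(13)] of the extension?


GF(169) = GF(13^2), so the extension degree is 2

[GF(169)/GF(13)] = 2


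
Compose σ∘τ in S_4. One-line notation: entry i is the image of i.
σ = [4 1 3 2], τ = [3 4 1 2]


σ∘τ: apply τ first, then σ
1 →τ 3 →σ 3
2 →τ 4 →σ 2
3 →τ 1 →σ 4
4 →τ 2 →σ 1

σ∘τ = [3 2 4 1]


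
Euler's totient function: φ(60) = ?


Factor n: 60 = 2^2 × 3 × 5
φ(n) = n · ∏(1 - 1/p) over distinct primes p | n
φ(60) = 60 · (1 - 1/2) · (1 - 1/3) · (1 - 1/5) = 16

φ(60) = 16


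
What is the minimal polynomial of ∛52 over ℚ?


∛52 satisfies x³ - 52 = 0, irreducible over ℚ (no rational root; 52 is not a perfect cube)

Minimal polynomial: x³ - 52


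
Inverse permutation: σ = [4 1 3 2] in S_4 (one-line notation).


To find σ⁻¹, swap domain and range:
σ(1) = 4 → σ⁻¹(4) = 1
σ(2) = 1 → σ⁻¹(1) = 2
σ(3) = 3 → σ⁻¹(3) = 3
σ(4) = 2 → σ⁻¹(2) = 4

σ⁻¹ = [2 4 3 1]


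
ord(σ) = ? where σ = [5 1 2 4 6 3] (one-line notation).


Cycle decomposition: (1 5 6 3 2)
Cycle lengths: 5
Order = lcm(5) = 5

ord(σ) = 5


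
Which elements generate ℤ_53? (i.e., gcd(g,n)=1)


g generates ℤ_n iff gcd(g,n) = 1
Prime factors of 53: 53
Generators are g ∈ {1,...,52} not divisible by any of these primes.
Generators: {1, 2, 3, 4, 5, 6, 7, 8, 9, 10, 11, 12, 13, 14, 15, 16, 17, 18, 19, 20, 21, 22, 23, 24, 25, 26, 27, 28, 29, 30, 31, 32, 33, 34, 35, 36, 37, 38, 39, 40, 41, 42, 43, 44, 45, 46, 47, 48, 49, 50, 51, 52}
Number of generators = φ(53) = 52

Generators of ℤ_53 = {1, 2, 3, 4, 5, 6, 7, 8, 9, 10, 11, 12, 13, 14, 15, 16, 17, 18, 19, 20, 21, 22, 23, 24, 25, 26, 27, 28, 29, 30, 31, 32, 33, 34, 35, 36, 37, 38, 39, 40, 41, 42, 43, 44, 45, 46, 47, 48, 49, 50, 51, 52}


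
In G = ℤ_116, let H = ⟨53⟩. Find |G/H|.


|⟨53⟩| = n / gcd(53, 116) = 116 / 1 = 116
H is normal (ℤ_116 is abelian).
|G/H| = |G| / |H| = 116 / 116 = 1

|G/H| = 1


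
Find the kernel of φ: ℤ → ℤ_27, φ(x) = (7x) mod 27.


Kernel = preimage of identity
ker(φ) = {x ∈ ℤ : 7x ≡ 0 (mod 27)}. gcd(7,27) = 1, so 7x ≡ 0 (mod 27) ⟺ x ≡ 0 (mod 27/1 = 27). Hence ker(φ) = 27ℤ

ker(φ) = 27ℤ


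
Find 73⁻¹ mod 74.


Use the extended Euclidean algorithm to write 1 = 73·s + 74·t; then s mod 74 is the inverse.
Euclidean algorithm:
  73 = 0·74 + 73
  74 = 1·73 + 1
  73 = 73·1 + 0
gcd(73,74) = 1
Back-substitution gives: 73·(-1) + 74·(1) = 1
So 73⁻¹ ≡ -1 ≡ 73 (mod 74)
Check: 73 × 73 = 5329 ≡ 1 (mod 74) ✓

73⁻¹ ≡ 73 (mod 74)


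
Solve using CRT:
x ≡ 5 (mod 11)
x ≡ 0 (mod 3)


m₁ = 11, m₂ = 3, gcd = 1, so CRT applies. M = m₁·m₂ = 33
Let M₁ = M/m₁ = 3, M₂ = M/m₂ = 11
Find y₁ ≡ M₁⁻¹ (mod m₁): 3⁻¹ ≡ 4 (mod 11)
Find y₂ ≡ M₂⁻¹ (mod m₂): 11⁻¹ ≡ 2 (mod 3)
x = a₁·M₁·y₁ + a₂·M₂·y₂ = 5·3·4 + 0·11·2 = 60
Reduce mod 33: x ≡ 27
Check: 27 mod 11 = 5 ✓, 27 mod 3 = 0 ✓

x ≡ 27 (mod 33)


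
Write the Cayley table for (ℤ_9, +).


Elements: {0, 1, 2, 3, 4, 5, 6, 7, 8}
Operation: addition mod 9
Entry (a, b) = (a + b) mod 9

Cayley table:
  | 0 | 1 | 2 | 3 | 4 | 5 | 6 | 7 | 8
0 | 0 | 1 | 2 | 3 | 4 | 5 | 6 | 7 | 8
1 | 1 | 2 | 3 | 4 | 5 | 6 | 7 | 8 | 0
2 | 2 | 3 | 4 | 5 | 6 | 7 | 8 | 0 | 1
3 | 3 | 4 | 5 | 6 | 7 | 8 | 0 | 1 | 2
4 | 4 | 5 | 6 | 7 | 8 | 0 | 1 | 2 | 3
5 | 5 | 6 | 7 | 8 | 0 | 1 | 2 | 3 | 4
6 | 6 | 7 | 8 | 0 | 1 | 2 | 3 | 4 | 5
7 | 7 | 8 | 0 | 1 | 2 | 3 | 4 | 5 | 6
8 | 8 | 0 | 1 | 2 | 3 | 4 | 5 | 6 | 7


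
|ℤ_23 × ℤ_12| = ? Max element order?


|ℤ_23 × ℤ_12| = 23 × 12 = 276
Max element order = lcm(23,12) = 276
Cyclic? Yes (gcd=1)

|ℤ_23×ℤ_12| = 276, max element order = 276


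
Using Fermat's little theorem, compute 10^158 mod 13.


Fermat's little theorem: if p is prime and gcd(a,p)=1, then a^(p-1) ≡ 1 (mod p)
p = 13 is prime, gcd(10,13) = 1
Reduce exponent: 158 mod 12 = 2
So 10^158 ≡ 10^2 (mod 13)
10^2 mod 13 = 9

10^158 ≡ 9 (mod 13)


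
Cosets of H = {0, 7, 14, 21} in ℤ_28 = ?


H = {0, 7, 14, 21}, |H| = 4
Number of cosets = |G|/|H| = 28/4 = 7
0 + H = {0, 7, 14, 21}
1 + H = {1, 8, 15, 22}
2 + H = {2, 9, 16, 23}
3 + H = {3, 10, 17, 24}
4 + H = {4, 11, 18, 25}
5 + H = {5, 12, 19, 26}
6 + H = {6, 13, 20, 27}

Cosets: 0+H={0,7,14,21}; 1+H={1,8,15,22}; 2+H={2,9,16,23}; 3+H={3,10,17,24}; 4+H={4,11,18,25}; 5+H={5,12,19,26}; 6+H={6,13,20,27}


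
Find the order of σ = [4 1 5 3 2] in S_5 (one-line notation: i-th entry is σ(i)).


Cycle decomposition: (1 4 3 5 2)
Cycle lengths: 5
Order = lcm(5) = 5

ord(σ) = 5


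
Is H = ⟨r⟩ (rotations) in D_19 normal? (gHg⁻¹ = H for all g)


H = ⟨r⟩ (rotations) in D_19
The rotation subgroup ⟨r⟩ has index 2 in D_19, so it is normal

Yes, normal subgroup


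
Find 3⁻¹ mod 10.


Use the extended Euclidean algorithm to write 1 = 3·s + 10·t; then s mod 10 is the inverse.
Euclidean algorithm:
  3 = 0·10 + 3
  10 = 3·3 + 1
  3 = 3·1 + 0
gcd(3,10) = 1
Back-substitution gives: 3·(-3) + 10·(1) = 1
So 3⁻¹ ≡ -3 ≡ 7 (mod 10)
Check: 3 × 7 = 21 ≡ 1 (mod 10) ✓

3⁻¹ ≡ 7 (mod 10)


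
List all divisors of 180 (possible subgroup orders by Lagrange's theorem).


Lagrange's theorem: |H| divides |G|
|G| = 180
Divisors of 180: 1, 2, 3, 4, 5, 6, 9, 10, 12, 15, 18, 20, 30, 36, 45, 60, 90, 180

Possible subgroup orders: {1, 2, 3, 4, 5, 6, 9, 10, 12, 15, 18, 20, 30, 36, 45, 60, 90, 180}


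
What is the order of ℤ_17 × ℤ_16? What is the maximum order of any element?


|ℤ_17 × ℤ_16| = 17 × 16 = 272
Max element order = lcm(17,16) = 272
Cyclic? Yes (gcd=1)

|ℤ_17×ℤ_16| = 272, max element order = 272


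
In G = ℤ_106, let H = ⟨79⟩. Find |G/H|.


|⟨79⟩| = n / gcd(79, 106) = 106 / 1 = 106
H is normal (ℤ_106 is abelian).
|G/H| = |G| / |H| = 106 / 106 = 1

|G/H| = 1


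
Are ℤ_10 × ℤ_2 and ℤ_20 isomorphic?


Comparing ℤ_10 × ℤ_2 and ℤ_20:
gcd(10,2) = 2 ≠ 1. Max element order in ℤ_10×ℤ_2 is lcm(10,2) = 10 < 20, so it has no element of order 20

No, ℤ_10 × ℤ_2 ≇ ℤ_20


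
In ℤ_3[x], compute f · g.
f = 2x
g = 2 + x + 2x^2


Expand and collect like terms; reduce coefficients mod 3:
x^0: 0·2 = 0 ≡ 0 (mod 3)
x^1: 0·1 + 2·2 = 4 ≡ 1 (mod 3)
x^2: 0·2 + 2·1 = 2 ≡ 2 (mod 3)
x^3: 2·2 = 4 ≡ 1 (mod 3)
Result: x + 2x^2 + x^3

f · g = x + 2x^2 + x^3


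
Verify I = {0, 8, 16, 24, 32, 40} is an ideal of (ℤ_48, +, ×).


Check ideal conditions for I = {0, 8, 16, 24, 32, 40} in ℤ_48:
(1) I is an additive subgroup? Yes
(2) For r ∈ ℤ_48 and a ∈ I: r·a ∈ I? Yes

Yes, I is an ideal of ℤ_48


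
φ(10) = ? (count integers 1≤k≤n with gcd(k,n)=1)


φ(n) = count of k ∈ {1,...,n} with gcd(k,n)=1
Coprimes to 10: {1, 3, 7, 9}
Count: 4

φ(10) = 4


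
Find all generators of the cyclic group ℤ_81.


g generates ℤ_n iff gcd(g,n) = 1
Prime factors of 81: 3
Generators are g ∈ {1,...,80} not divisible by any of these primes.
Generators: {1, 2, 4, 5, 7, 8, 10, 11, 13, 14, 16, 17, 19, 20, 22, 23, 25, 26, 28, 29, 31, 32, 34, 35, 37, 38, 40, 41, 43, 44, 46, 47, 49, 50, 52, 53, 55, 56, 58, 59, 61, 62, 64, 65, 67, 68, 70, 71, 73, 74, 76, 77, 79, 80}
Number of generators = φ(81) = 54

Generators of ℤ_81 = {1, 2, 4, 5, 7, 8, 10, 11, 13, 14, 16, 17, 19, 20, 22, 23, 25, 26, 28, 29, 31, 32, 34, 35, 37, 38, 40, 41, 43, 44, 46, 47, 49, 50, 52, 53, 55, 56, 58, 59, 61, 62, 64, 65, 67, 68, 70, 71, 73, 74, 76, 77, 79, 80}


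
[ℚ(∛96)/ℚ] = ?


∛96 has minimal polynomial x³ - 96 (irreducible over ℚ since 96 is not a perfect cube)

[ℚ(∛96)/ℚ] = 3


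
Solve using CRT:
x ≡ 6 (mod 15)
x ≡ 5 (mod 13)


m₁ = 15, m₂ = 13, gcd = 1, so CRT applies. M = m₁·m₂ = 195
Let M₁ = M/m₁ = 13, M₂ = M/m₂ = 15
Find y₁ ≡ M₁⁻¹ (mod m₁): 13⁻¹ ≡ 7 (mod 15)
Find y₂ ≡ M₂⁻¹ (mod m₂): 15⁻¹ ≡ 7 (mod 13)
x = a₁·M₁·y₁ + a₂·M₂·y₂ = 6·13·7 + 5·15·7 = 1071
Reduce mod 195: x ≡ 96
Check: 96 mod 15 = 6 ✓, 96 mod 13 = 5 ✓

x ≡ 96 (mod 195)


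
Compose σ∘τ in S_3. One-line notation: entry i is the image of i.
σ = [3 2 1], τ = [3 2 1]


σ∘τ: apply τ first, then σ
1 →τ 3 →σ 1
2 →τ 2 →σ 2
3 →τ 1 →σ 3

σ∘τ = [1 2 3]


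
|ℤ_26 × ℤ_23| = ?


|A × B| = |A| · |B|
|ℤ_26 × ℤ_23| = 26 × 23 = 598

|ℤ_26 × ℤ_23| = 598


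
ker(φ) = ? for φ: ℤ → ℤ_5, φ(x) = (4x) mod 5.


Kernel = preimage of identity
ker(φ) = {x ∈ ℤ : 4x ≡ 0 (mod 5)}. gcd(4,5) = 1, so 4x ≡ 0 (mod 5) ⟺ x ≡ 0 (mod 5/1 = 5). Hence ker(φ) = 5ℤ

ker(φ) = 5ℤ


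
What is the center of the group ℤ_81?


Z(G) = {g ∈ G | gx = xg for all x ∈ G}
ℤ_81 is abelian, so Z(G) = G

Z(ℤ_81) = ℤ_81


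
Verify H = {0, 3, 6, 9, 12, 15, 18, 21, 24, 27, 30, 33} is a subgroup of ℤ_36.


Subgroup test for H = {0, 3, 6, 9, 12, 15, 18, 21, 24, 27, 30, 33} in (ℤ_36, +):
(1) 0 ∈ H? Yes
(2) Closure: for all a,b ∈ H, (a+b) mod 36 ∈ H? Yes
(3) Inverses: for all a ∈ H, -a mod 36 ∈ H? Yes

Yes, H is a subgroup of ℤ_36


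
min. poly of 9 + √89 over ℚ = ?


Let α = 9 + √89. Then α - 9 = √89, so (α - 9)² = 89, giving α² - 18α - 8 = 0. Degree 2 and α ∉ ℚ, so this is the minimal polynomial.

Minimal polynomial: x² - 18x - 8


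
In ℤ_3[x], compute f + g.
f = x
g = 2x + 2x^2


Add coefficients mod 3:
x^0: 0 + 0 = 0 (mod 3)
x^1: 1 + 2 = 0 (mod 3)
x^2: 0 + 2 = 2 (mod 3)
Result: 2x^2

f + g = 2x^2


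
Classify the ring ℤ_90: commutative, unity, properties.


ℤ_90 is a commutative ring with unity 1; 90 = 2×45 is composite, so 2·45 ≡ 0 gives zero divisors (not an integral domain)
Commutative: Yes
Integral domain: No
Has unity: Yes

ℤ_90: Commutative=Yes, Unity=Yes


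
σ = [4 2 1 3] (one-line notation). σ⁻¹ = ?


To find σ⁻¹, swap domain and range:
σ(1) = 4 → σ⁻¹(4) = 1
σ(2) = 2 → σ⁻¹(2) = 2
σ(3) = 1 → σ⁻¹(1) = 3
σ(4) = 3 → σ⁻¹(3) = 4

σ⁻¹ = [3 2 4 1]


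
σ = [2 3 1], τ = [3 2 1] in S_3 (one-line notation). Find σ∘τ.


σ∘τ: apply τ first, then σ
1 →τ 3 →σ 1
2 →τ 2 →σ 3
3 →τ 1 →σ 2

σ∘τ = [1 3 2]


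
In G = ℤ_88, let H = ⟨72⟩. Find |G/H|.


|⟨72⟩| = n / gcd(72, 88) = 88 / 8 = 11
H is normal (ℤ_88 is abelian).
|G/H| = |G| / |H| = 88 / 11 = 8

|G/H| = 8


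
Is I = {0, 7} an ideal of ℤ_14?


Check ideal conditions for I = {0, 7} in ℤ_14:
(1) I is an additive subgroup? Yes
(2) For r ∈ ℤ_14 and a ∈ I: r·a ∈ I? Yes

Yes, I is an ideal of ℤ_14


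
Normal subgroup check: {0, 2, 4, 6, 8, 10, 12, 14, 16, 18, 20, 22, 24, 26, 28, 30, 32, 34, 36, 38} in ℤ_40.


H = {0, 2, 4, 6, 8, 10, 12, 14, 16, 18, 20, 22, 24, 26, 28, 30, 32, 34, 36, 38} in ℤ_40
ℤ_40 is abelian; every subgroup of an abelian group is normal

Yes, normal subgroup


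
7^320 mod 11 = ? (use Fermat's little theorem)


Fermat's little theorem: if p is prime and gcd(a,p)=1, then a^(p-1) ≡ 1 (mod p)
p = 11 is prime, gcd(7,11) = 1
Reduce exponent: 320 mod 10 = 0
So 7^320 ≡ 7^0 (mod 11)
7^0 = 1

7^320 ≡ 1 (mod 11)


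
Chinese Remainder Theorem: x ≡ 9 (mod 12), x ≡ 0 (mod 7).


m₁ = 12, m₂ = 7, gcd = 1, so CRT applies. M = m₁·m₂ = 84
Let M₁ = M/m₁ = 7, M₂ = M/m₂ = 12
Find y₁ ≡ M₁⁻¹ (mod m₁): 7⁻¹ ≡ 7 (mod 12)
Find y₂ ≡ M₂⁻¹ (mod m₂): 12⁻¹ ≡ 3 (mod 7)
x = a₁·M₁·y₁ + a₂·M₂·y₂ = 9·7·7 + 0·12·3 = 441
Reduce mod 84: x ≡ 21
Check: 21 mod 12 = 9 ✓, 21 mod 7 = 0 ✓

x ≡ 21 (mod 84)


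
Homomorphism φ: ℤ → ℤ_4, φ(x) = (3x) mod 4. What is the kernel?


Kernel = preimage of identity
ker(φ) = {x ∈ ℤ : 3x ≡ 0 (mod 4)}. gcd(3,4) = 1, so 3x ≡ 0 (mod 4) ⟺ x ≡ 0 (mod 4/1 = 4). Hence ker(φ) = 4ℤ

ker(φ) = 4ℤ


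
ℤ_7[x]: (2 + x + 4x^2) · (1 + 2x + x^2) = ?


Expand and collect like terms; reduce coefficients mod 7:
x^0: 2·1 = 2 ≡ 2 (mod 7)
x^1: 2·2 + 1·1 = 5 ≡ 5 (mod 7)
x^2: 2·1 + 1·2 + 4·1 = 8 ≡ 1 (mod 7)
x^3: 1·1 + 4·2 = 9 ≡ 2 (mod 7)
x^4: 4·1 = 4 ≡ 4 (mod 7)
Result: 2 + 5x + x^2 + 2x^3 + 4x^4

f · g = 2 + 5x + x^2 + 2x^3 + 4x^4


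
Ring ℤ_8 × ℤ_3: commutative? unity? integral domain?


Direct product ring; commutative with unity (1,1); but (1,0)·(0,1) = (0,0) gives zero divisors, so not an integral domain
Commutative: Yes
Integral domain: No
Has unity: Yes

ℤ_8 × ℤ_3: Commutative=Yes, Unity=Yes


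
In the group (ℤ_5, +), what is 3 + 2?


Operation: addition mod 5
3 + 2 = (a + b) mod 5 with a = 3, b = 2

3 + 2 = 0


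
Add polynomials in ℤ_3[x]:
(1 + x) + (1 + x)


Add coefficients mod 3:
x^0: 1 + 1 = 2 (mod 3)
x^1: 1 + 1 = 2 (mod 3)
Result: 2 + 2x

f + g = 2 + 2x


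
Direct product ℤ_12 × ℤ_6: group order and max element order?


|ℤ_12 × ℤ_6| = 12 × 6 = 72
Max element order = lcm(12,6) = 12
Cyclic? No (gcd=6)

|ℤ_12×ℤ_6| = 72, max element order = 12


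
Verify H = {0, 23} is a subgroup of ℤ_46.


Subgroup test for H = {0, 23} in (ℤ_46, +):
(1) 0 ∈ H? Yes
(2) Closure: for all a,b ∈ H, (a+b) mod 46 ∈ H? Yes
(3) Inverses: for all a ∈ H, -a mod 46 ∈ H? Yes

Yes, H is a subgroup of ℤ_46


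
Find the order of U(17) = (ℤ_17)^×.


U(n) is the group of units mod n; |U(n)| = φ(n)
|U(17)| = φ(17) = 16

|U(17) = (ℤ_17)^×| = 16


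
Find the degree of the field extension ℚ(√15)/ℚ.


√15 has minimal polynomial x² - 15 (irreducible over ℚ since 15 is squarefree)

[ℚ(√15)/ℚ] = 2


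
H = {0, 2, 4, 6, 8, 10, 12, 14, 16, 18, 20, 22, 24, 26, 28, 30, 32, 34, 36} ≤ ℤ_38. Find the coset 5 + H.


5 + H = {5 + h (mod 38) : h ∈ H}
5+0=5, 5+2=7, 5+4=9, 5+6=11, 5+8=13, 5+10=15, 5+12=17, 5+14=19, 5+16=21, 5+18=23, 5+20=25, 5+22=27, 5+24=29, 5+26=31, 5+28=33, 5+30=35, 5+32=37, 5+34=1, 5+36=3
5 + H = {1, 3, 5, 7, 9, 11, 13, 15, 17, 19, 21, 23, 25, 27, 29, 31, 33, 35, 37} = 1 + H

5 + H = {1, 3, 5, 7, 9, 11, 13, 15, 17, 19, 21, 23, 25, 27, 29, 31, 33, 35, 37}


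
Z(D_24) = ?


Z(G) = {g ∈ G | gx = xg for all x ∈ G}
For even n, Z(D_n) = {e, r^(n/2)}: the 180° rotation r^12 commutes with every reflection and rotation

Z(D_24) = {e, r^12}


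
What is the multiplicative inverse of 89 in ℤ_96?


Use the extended Euclidean algorithm to write 1 = 89·s + 96·t; then s mod 96 is the inverse.
Euclidean algorithm:
  89 = 0·96 + 89
  96 = 1·89 + 7
  89 = 12·7 + 5
  7 = 1·5 + 2
  5 = 2·2 + 1
  2 = 2·1 + 0
gcd(89,96) = 1
Back-substitution gives: 89·(41) + 96·(-38) = 1
So 89⁻¹ ≡ 41 ≡ 41 (mod 96)
Check: 89 × 41 = 3649 ≡ 1 (mod 96) ✓

89⁻¹ ≡ 41 (mod 96)


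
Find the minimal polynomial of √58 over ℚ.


√58 satisfies x² - 58 = 0, irreducible over ℚ since 58 is squarefree

Minimal polynomial: x² - 58


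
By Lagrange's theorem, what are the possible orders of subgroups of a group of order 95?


Lagrange's theorem: |H| divides |G|
|G| = 95
Divisors of 95: 1, 5, 19, 95

Possible subgroup orders: {1, 5, 19, 95}


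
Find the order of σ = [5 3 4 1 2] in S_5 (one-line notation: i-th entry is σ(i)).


Cycle decomposition: (1 5 2 3 4)
Cycle lengths: 5
Order = lcm(5) = 5

ord(σ) = 5


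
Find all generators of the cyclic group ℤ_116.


g generates ℤ_n iff gcd(g,n) = 1
Prime factors of 116: 2, 29
Generators are g ∈ {1,...,115} not divisible by any of these primes.
Generators: {1, 3, 5, 7, 9, 11, 13, 15, 17, 19, 21, 23, 25, 27, 31, 33, 35, 37, 39, 41, 43, 45, 47, 49, 51, 53, 55, 57, 59, 61, 63, 65, 67, 69, 71, 73, 75, 77, 79, 81, 83, 85, 89, 91, 93, 95, 97, 99, 101, 103, 105, 107, 109, 111, 113, 115}
Number of generators = φ(116) = 56

Generators of ℤ_116 = {1, 3, 5, 7, 9, 11, 13, 15, 17, 19, 21, 23, 25, 27, 31, 33, 35, 37, 39, 41, 43, 45, 47, 49, 51, 53, 55, 57, 59, 61, 63, 65, 67, 69, 71, 73, 75, 77, 79, 81, 83, 85, 89, 91, 93, 95, 97, 99, 101, 103, 105, 107, 109, 111, 113, 115}


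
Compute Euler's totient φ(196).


Factor n: 196 = 2^2 × 7^2
φ(n) = n · ∏(1 - 1/p) over distinct primes p | n
φ(196) = 196 · (1 - 1/2) · (1 - 1/7) = 84

φ(196) = 84


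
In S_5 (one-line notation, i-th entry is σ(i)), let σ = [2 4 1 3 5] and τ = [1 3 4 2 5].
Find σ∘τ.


σ∘τ: apply τ first, then σ
1 →τ 1 →σ 2
2 →τ 3 →σ 1
3 →τ 4 →σ 3
4 →τ 2 →σ 4
5 →τ 5 →σ 5

σ∘τ = [2 1 3 4 5]


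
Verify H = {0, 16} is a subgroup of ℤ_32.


Subgroup test for H = {0, 16} in (ℤ_32, +):
(1) 0 ∈ H? Yes
(2) Closure: for all a,b ∈ H, (a+b) mod 32 ∈ H? Yes
(3) Inverses: for all a ∈ H, -a mod 32 ∈ H? Yes

Yes, H is a subgroup of ℤ_32


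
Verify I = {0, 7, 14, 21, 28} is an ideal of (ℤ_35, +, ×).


Check ideal conditions for I = {0, 7, 14, 21, 28} in ℤ_35:
(1) I is an additive subgroup? Yes
(2) For r ∈ ℤ_35 and a ∈ I: r·a ∈ I? Yes

Yes, I is an ideal of ℤ_35


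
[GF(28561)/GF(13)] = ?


GF(28561) = GF(13^4), so the extension degree is 4

[GF(28561)/GF(13)] = 4


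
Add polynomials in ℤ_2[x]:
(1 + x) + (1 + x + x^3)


Add coefficients mod 2:
x^0: 1 + 1 = 0 (mod 2)
x^1: 1 + 1 = 0 (mod 2)
x^2: 0 + 0 = 0 (mod 2)
x^3: 0 + 1 = 1 (mod 2)
Result: x^3

f + g = x^3


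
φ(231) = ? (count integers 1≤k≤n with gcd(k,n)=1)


Factor n: 231 = 3 × 7 × 11
φ(n) = n · ∏(1 - 1/p) over distinct primes p | n
φ(231) = 231 · (1 - 1/3) · (1 - 1/7) · (1 - 1/11) = 120

φ(231) = 120


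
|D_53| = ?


|D_n| = 2n (n rotations and n reflections)
|D_53| = 2×53 = 106

|D_53| = 106


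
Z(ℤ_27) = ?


Z(G) = {g ∈ G | gx = xg for all x ∈ G}
ℤ_27 is abelian, so Z(G) = G

Z(ℤ_27) = ℤ_27


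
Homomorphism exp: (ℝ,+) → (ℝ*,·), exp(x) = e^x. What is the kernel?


Kernel = preimage of identity
ker(exp) = {x ∈ ℝ | e^x = 1} = {0}

ker(exp) = {0}


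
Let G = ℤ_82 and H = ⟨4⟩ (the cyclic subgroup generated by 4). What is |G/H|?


|⟨4⟩| = n / gcd(4, 82) = 82 / 2 = 41
H is normal (ℤ_82 is abelian).
|G/H| = |G| / |H| = 82 / 41 = 2

|G/H| = 2


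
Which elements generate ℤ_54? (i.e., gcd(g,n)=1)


g generates ℤ_n iff gcd(g,n) = 1
Prime factors of 54: 2, 3
Generators are g ∈ {1,...,53} not divisible by any of these primes.
Generators: {1, 5, 7, 11, 13, 17, 19, 23, 25, 29, 31, 35, 37, 41, 43, 47, 49, 53}
Number of generators = φ(54) = 18

Generators of ℤ_54 = {1, 5, 7, 11, 13, 17, 19, 23, 25, 29, 31, 35, 37, 41, 43, 47, 49, 53}


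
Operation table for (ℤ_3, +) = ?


Elements: {0, 1, 2}
Operation: addition mod 3
Entry (a, b) = (a + b) mod 3

Cayley table:
  | 0 | 1 | 2
0 | 0 | 1 | 2
1 | 1 | 2 | 0
2 | 2 | 0 | 1


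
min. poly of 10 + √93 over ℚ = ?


Let α = 10 + √93. Then α - 10 = √93, so (α - 10)² = 93, giving α² - 20α + 7 = 0. Degree 2 and α ∉ ℚ, so this is the minimal polynomial.

Minimal polynomial: x² - 20x + 7


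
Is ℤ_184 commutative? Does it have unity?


ℤ_184 is a commutative ring with unity 1; 184 = 2×92 is composite, so 2·92 ≡ 0 gives zero divisors (not an integral domain)
Commutative: Yes
Integral domain: No
Has unity: Yes

ℤ_184: Commutative=Yes, Unity=Yes


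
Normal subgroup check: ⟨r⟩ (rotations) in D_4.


H = ⟨r⟩ (rotations) in D_4
The rotation subgroup ⟨r⟩ has index 2 in D_4, so it is normal

Yes, normal subgroup


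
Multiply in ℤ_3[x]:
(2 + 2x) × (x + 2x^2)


Expand and collect like terms; reduce coefficients mod 3:
x^0: 2·0 = 0 ≡ 0 (mod 3)
x^1: 2·1 + 2·0 = 2 ≡ 2 (mod 3)
x^2: 2·2 + 2·1 = 6 ≡ 0 (mod 3)
x^3: 2·2 = 4 ≡ 1 (mod 3)
Result: 2x + x^3

f · g = 2x + x^3


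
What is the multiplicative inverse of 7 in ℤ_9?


Use the extended Euclidean algorithm to write 1 = 7·s + 9·t; then s mod 9 is the inverse.
Euclidean algorithm:
  7 = 0·9 + 7
  9 = 1·7 + 2
  7 = 3·2 + 1
  2 = 2·1 + 0
gcd(7,9) = 1
Back-substitution gives: 7·(4) + 9·(-3) = 1
So 7⁻¹ ≡ 4 ≡ 4 (mod 9)
Check: 7 × 4 = 28 ≡ 1 (mod 9) ✓

7⁻¹ ≡ 4 (mod 9)


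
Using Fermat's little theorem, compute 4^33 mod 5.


Fermat's little theorem: if p is prime and gcd(a,p)=1, then a^(p-1) ≡ 1 (mod p)
p = 5 is prime, gcd(4,5) = 1
Reduce exponent: 33 mod 4 = 1
So 4^33 ≡ 4^1 (mod 5)
4^1 mod 5 = 4

4^33 ≡ 4 (mod 5)


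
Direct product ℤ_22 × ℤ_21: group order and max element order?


|ℤ_22 × ℤ_21| = 22 × 21 = 462
Max element order = lcm(22,21) = 462
Cyclic? Yes (gcd=1)

|ℤ_22×ℤ_21| = 462, max element order = 462


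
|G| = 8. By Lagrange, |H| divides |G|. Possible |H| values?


Lagrange's theorem: |H| divides |G|
|G| = 8
Divisors of 8: 1, 2, 4, 8

Possible subgroup orders: {1, 2, 4, 8}


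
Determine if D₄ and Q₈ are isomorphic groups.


Comparing D₄ and Q₈:
D₄ has 5 elements of order 2; Q₈ has only 1

No, D₄ ≇ Q₈


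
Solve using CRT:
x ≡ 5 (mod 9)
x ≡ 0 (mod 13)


m₁ = 9, m₂ = 13, gcd = 1, so CRT applies. M = m₁·m₂ = 117
Let M₁ = M/m₁ = 13, M₂ = M/m₂ = 9
Find y₁ ≡ M₁⁻¹ (mod m₁): 13⁻¹ ≡ 7 (mod 9)
Find y₂ ≡ M₂⁻¹ (mod m₂): 9⁻¹ ≡ 3 (mod 13)
x = a₁·M₁·y₁ + a₂·M₂·y₂ = 5·13·7 + 0·9·3 = 455
Reduce mod 117: x ≡ 104
Check: 104 mod 9 = 5 ✓, 104 mod 13 = 0 ✓

x ≡ 104 (mod 117)


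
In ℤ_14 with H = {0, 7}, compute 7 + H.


7 + H = {7 + h (mod 14) : h ∈ H}
7+0=7, 7+7=0
7 + H = {0, 7} = 0 + H

7 + H = {0, 7}


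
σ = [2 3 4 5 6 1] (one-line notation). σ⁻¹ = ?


To find σ⁻¹, swap domain and range:
σ(1) = 2 → σ⁻¹(2) = 1
σ(2) = 3 → σ⁻¹(3) = 2
σ(3) = 4 → σ⁻¹(4) = 3
σ(4) = 5 → σ⁻¹(5) = 4
σ(5) = 6 → σ⁻¹(6) = 5
σ(6) = 1 → σ⁻¹(1) = 6

σ⁻¹ = [6 1 2 3 4 5]


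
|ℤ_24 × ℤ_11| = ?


|A × B| = |A| · |B|
|ℤ_24 × ℤ_11| = 24 × 11 = 264

|ℤ_24 × ℤ_11| = 264


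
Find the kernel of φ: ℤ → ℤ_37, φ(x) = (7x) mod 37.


Kernel = preimage of identity
ker(φ) = {x ∈ ℤ : 7x ≡ 0 (mod 37)}. gcd(7,37) = 1, so 7x ≡ 0 (mod 37) ⟺ x ≡ 0 (mod 37/1 = 37). Hence ker(φ) = 37ℤ

ker(φ) = 37ℤ


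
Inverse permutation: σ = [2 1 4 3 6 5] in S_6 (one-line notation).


To find σ⁻¹, swap domain and range:
σ(1) = 2 → σ⁻¹(2) = 1
σ(2) = 1 → σ⁻¹(1) = 2
σ(3) = 4 → σ⁻¹(4) = 3
σ(4) = 3 → σ⁻¹(3) = 4
σ(5) = 6 → σ⁻¹(6) = 5
σ(6) = 5 → σ⁻¹(5) = 6

σ⁻¹ = [2 1 4 3 6 5]


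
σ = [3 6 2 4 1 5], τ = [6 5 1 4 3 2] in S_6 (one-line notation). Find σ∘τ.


σ∘τ: apply τ first, then σ
1 →τ 6 →σ 5
2 →τ 5 →σ 1
3 →τ 1 →σ 3
4 →τ 4 →σ 4
5 →τ 3 →σ 2
6 →τ 2 →σ 6

σ∘τ = [5 1 3 4 2 6]


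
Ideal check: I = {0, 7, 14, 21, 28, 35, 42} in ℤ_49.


Check ideal conditions for I = {0, 7, 14, 21, 28, 35, 42} in ℤ_49:
(1) I is an additive subgroup? Yes
(2) For r ∈ ℤ_49 and a ∈ I: r·a ∈ I? Yes

Yes, I is an ideal of ℤ_49


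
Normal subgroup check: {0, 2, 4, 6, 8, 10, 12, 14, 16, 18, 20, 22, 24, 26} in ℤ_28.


H = {0, 2, 4, 6, 8, 10, 12, 14, 16, 18, 20, 22, 24, 26} in ℤ_28
ℤ_28 is abelian; every subgroup of an abelian group is normal

Yes, normal subgroup


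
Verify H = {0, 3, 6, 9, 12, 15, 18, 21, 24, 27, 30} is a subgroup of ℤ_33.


Subgroup test for H = {0, 3, 6, 9, 12, 15, 18, 21, 24, 27, 30} in (ℤ_33, +):
(1) 0 ∈ H? Yes
(2) Closure: for all a,b ∈ H, (a+b) mod 33 ∈ H? Yes
(3) Inverses: for all a ∈ H, -a mod 33 ∈ H? Yes

Yes, H is a subgroup of ℤ_33


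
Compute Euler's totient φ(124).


Factor n: 124 = 2^2 × 31
φ(n) = n · ∏(1 - 1/p) over distinct primes p | n
φ(124) = 124 · (1 - 1/2) · (1 - 1/31) = 60

φ(124) = 60


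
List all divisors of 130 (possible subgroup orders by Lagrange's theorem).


Lagrange's theorem: |H| divides |G|
|G| = 130
Divisors of 130: 1, 2, 5, 10, 13, 26, 65, 130

Possible subgroup orders: {1, 2, 5, 10, 13, 26, 65, 130}


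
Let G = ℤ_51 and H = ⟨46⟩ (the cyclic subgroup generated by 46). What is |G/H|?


|⟨46⟩| = n / gcd(46, 51) = 51 / 1 = 51
H is normal (ℤ_51 is abelian).
|G/H| = |G| / |H| = 51 / 51 = 1

|G/H| = 1


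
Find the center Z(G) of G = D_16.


Z(G) = {g ∈ G | gx = xg for all x ∈ G}
For even n, Z(D_n) = {e, r^(n/2)}: the 180° rotation r^8 commutes with every reflection and rotation

Z(D_16) = {e, r^8}


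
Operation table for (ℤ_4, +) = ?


Elements: {0, 1, 2, 3}
Operation: addition mod 4
Entry (a, b) = (a + b) mod 4

Cayley table:
  | 0 | 1 | 2 | 3
0 | 0 | 1 | 2 | 3
1 | 1 | 2 | 3 | 0
2 | 2 | 3 | 0 | 1
3 | 3 | 0 | 1 | 2


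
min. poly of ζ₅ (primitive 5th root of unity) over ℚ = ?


ζ₅ is a root of Φ₅(x) = x⁴ + x³ + x² + x + 1, irreducible over ℚ

Minimal polynomial: x⁴ + x³ + x² + x + 1


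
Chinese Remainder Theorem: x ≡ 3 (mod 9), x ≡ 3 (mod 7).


m₁ = 9, m₂ = 7, gcd = 1, so CRT applies. M = m₁·m₂ = 63
Let M₁ = M/m₁ = 7, M₂ = M/m₂ = 9
Find y₁ ≡ M₁⁻¹ (mod m₁): 7⁻¹ ≡ 4 (mod 9)
Find y₂ ≡ M₂⁻¹ (mod m₂): 9⁻¹ ≡ 4 (mod 7)
x = a₁·M₁·y₁ + a₂·M₂·y₂ = 3·7·4 + 3·9·4 = 192
Reduce mod 63: x ≡ 3
Check: 3 mod 9 = 3 ✓, 3 mod 7 = 3 ✓

x ≡ 3 (mod 63)


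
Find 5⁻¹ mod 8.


Use the extended Euclidean algorithm to write 1 = 5·s + 8·t; then s mod 8 is the inverse.
Euclidean algorithm:
  5 = 0·8 + 5
  8 = 1·5 + 3
  5 = 1·3 + 2
  3 = 1·2 + 1
  2 = 2·1 + 0
gcd(5,8) = 1
Back-substitution gives: 5·(-3) + 8·(2) = 1
So 5⁻¹ ≡ -3 ≡ 5 (mod 8)
Check: 5 × 5 = 25 ≡ 1 (mod 8) ✓

5⁻¹ ≡ 5 (mod 8)


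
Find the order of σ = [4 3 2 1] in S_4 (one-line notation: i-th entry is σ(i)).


Cycle decomposition: (1 4) (2 3)
Cycle lengths: 2, 2
Order = lcm(2, 2) = 2

ord(σ) = 2


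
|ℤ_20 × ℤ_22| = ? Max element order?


|ℤ_20 × ℤ_22| = 20 × 22 = 440
Max element order = lcm(20,22) = 220
Cyclic? No (gcd=2)

|ℤ_20×ℤ_22| = 440, max element order = 220


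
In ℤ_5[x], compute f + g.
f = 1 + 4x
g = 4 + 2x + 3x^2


Add coefficients mod 5:
x^0: 1 + 4 = 0 (mod 5)
x^1: 4 + 2 = 1 (mod 5)
x^2: 0 + 3 = 3 (mod 5)
Result: x + 3x^2

f + g = x + 3x^2


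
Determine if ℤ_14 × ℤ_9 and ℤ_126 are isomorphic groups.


Comparing ℤ_14 × ℤ_9 and ℤ_126:
gcd(14,9) = 1, so ℤ_14 × ℤ_9 ≅ ℤ_126 (CRT)

Yes, ℤ_14 × ℤ_9 ≅ ℤ_126


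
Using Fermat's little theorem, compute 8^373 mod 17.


Fermat's little theorem: if p is prime and gcd(a,p)=1, then a^(p-1) ≡ 1 (mod p)
p = 17 is prime, gcd(8,17) = 1
Reduce exponent: 373 mod 16 = 5
So 8^373 ≡ 8^5 (mod 17)
8^5 mod 17 = 9

8^373 ≡ 9 (mod 17)


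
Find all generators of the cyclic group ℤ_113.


g generates ℤ_n iff gcd(g,n) = 1
Prime factors of 113: 113
Generators are g ∈ {1,...,112} not divisible by any of these primes.
Generators: {1, 2, 3, 4, 5, 6, 7, 8, 9, 10, 11, 12, 13, 14, 15, 16, 17, 18, 19, 20, 21, 22, 23, 24, 25, 26, 27, 28, 29, 30, 31, 32, 33, 34, 35, 36, 37, 38, 39, 40, 41, 42, 43, 44, 45, 46, 47, 48, 49, 50, 51, 52, 53, 54, 55, 56, 57, 58, 59, 60, 61, 62, 63, 64, 65, 66, 67, 68, 69, 70, 71, 72, 73, 74, 75, 76, 77, 78, 79, 80, 81, 82, 83, 84, 85, 86, 87, 88, 89, 90, 91, 92, 93, 94, 95, 96, 97, 98, 99, 100, 101, 102, 103, 104, 105, 106, 107, 108, 109, 110, 111, 112}
Number of generators = φ(113) = 112

Generators of ℤ_113 = {1, 2, 3, 4, 5, 6, 7, 8, 9, 10, 11, 12, 13, 14, 15, 16, 17, 18, 19, 20, 21, 22, 23, 24, 25, 26, 27, 28, 29, 30, 31, 32, 33, 34, 35, 36, 37, 38, 39, 40, 41, 42, 43, 44, 45, 46, 47, 48, 49, 50, 51, 52, 53, 54, 55, 56, 57, 58, 59, 60, 61, 62, 63, 64, 65, 66, 67, 68, 69, 70, 71, 72, 73, 74, 75, 76, 77, 78, 79, 80, 81, 82, 83, 84, 85, 86, 87, 88, 89, 90, 91, 92, 93, 94, 95, 96, 97, 98, 99, 100, 101, 102, 103, 104, 105, 106, 107, 108, 109, 110, 111, 112}


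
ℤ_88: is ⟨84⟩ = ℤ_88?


g generates ℤ_n iff gcd(g, n) = 1
gcd(84, 88) = 4
Since gcd = 4 ≠ 1, ⟨84⟩ has order 22 < 88, so 84 is not a generator.

No, 84 does not generate ℤ_88


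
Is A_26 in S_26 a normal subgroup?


H = A_26 in S_26
A_26 has index 2 in S_26, and every subgroup of index 2 is normal

Yes, normal subgroup


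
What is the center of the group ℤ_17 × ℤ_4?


Z(G) = {g ∈ G | gx = xg for all x ∈ G}
Direct product of abelian groups is abelian, so Z(G) = G

Z(ℤ_17 × ℤ_4) = ℤ_17 × ℤ_4


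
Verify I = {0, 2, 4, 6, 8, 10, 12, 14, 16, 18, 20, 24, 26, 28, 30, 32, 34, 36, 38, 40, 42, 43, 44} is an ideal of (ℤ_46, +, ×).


Check ideal conditions for I = {0, 2, 4, 6, 8, 10, 12, 14, 16, 18, 20, 24, 26, 28, 30, 32, 34, 36, 38, 40, 42, 43, 44} in ℤ_46:
(1) I is an additive subgroup? No
(2) For r ∈ ℤ_46 and a ∈ I: r·a ∈ I? No  [counterexample: r=2, a=34, r·a mod 46 = 22 ∉ I]

No, I is not an ideal of ℤ_46


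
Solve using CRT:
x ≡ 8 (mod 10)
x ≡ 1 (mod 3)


m₁ = 10, m₂ = 3, gcd = 1, so CRT applies. M = m₁·m₂ = 30
Let M₁ = M/m₁ = 3, M₂ = M/m₂ = 10
Find y₁ ≡ M₁⁻¹ (mod m₁): 3⁻¹ ≡ 7 (mod 10)
Find y₂ ≡ M₂⁻¹ (mod m₂): 10⁻¹ ≡ 1 (mod 3)
x = a₁·M₁·y₁ + a₂·M₂·y₂ = 8·3·7 + 1·10·1 = 178
Reduce mod 30: x ≡ 28
Check: 28 mod 10 = 8 ✓, 28 mod 3 = 1 ✓

x ≡ 28 (mod 30)


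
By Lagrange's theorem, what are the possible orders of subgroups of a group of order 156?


Lagrange's theorem: |H| divides |G|
|G| = 156
Divisors of 156: 1, 2, 3, 4, 6, 12, 13, 26, 39, 52, 78, 156

Possible subgroup orders: {1, 2, 3, 4, 6, 12, 13, 26, 39, 52, 78, 156}


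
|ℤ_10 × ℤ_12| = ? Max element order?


|ℤ_10 × ℤ_12| = 10 × 12 = 120
Max element order = lcm(10,12) = 60
Cyclic? No (gcd=2)

|ℤ_10×ℤ_12| = 120, max element order = 60


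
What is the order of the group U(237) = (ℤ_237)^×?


U(n) is the group of units mod n; |U(n)| = φ(n)
|U(237)| = φ(237) = 156

|U(237) = (ℤ_237)^×| = 156


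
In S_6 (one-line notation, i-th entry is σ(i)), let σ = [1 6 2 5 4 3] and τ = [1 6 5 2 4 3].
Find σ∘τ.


σ∘τ: apply τ first, then σ
1 →τ 1 →σ 1
2 →τ 6 →σ 3
3 →τ 5 →σ 4
4 →τ 2 →σ 6
5 →τ 4 →σ 5
6 →τ 3 →σ 2

σ∘τ = [1 3 4 6 5 2]


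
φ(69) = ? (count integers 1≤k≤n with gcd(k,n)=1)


Factor n: 69 = 3 × 23
φ(n) = n · ∏(1 - 1/p) over distinct primes p | n
φ(69) = 69 · (1 - 1/3) · (1 - 1/23) = 44

φ(69) = 44


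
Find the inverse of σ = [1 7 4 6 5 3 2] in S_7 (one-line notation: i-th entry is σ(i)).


To find σ⁻¹, swap domain and range:
σ(1) = 1 → σ⁻¹(1) = 1
σ(2) = 7 → σ⁻¹(7) = 2
σ(3) = 4 → σ⁻¹(4) = 3
σ(4) = 6 → σ⁻¹(6) = 4
σ(5) = 5 → σ⁻¹(5) = 5
σ(6) = 3 → σ⁻¹(3) = 6
σ(7) = 2 → σ⁻¹(2) = 7

σ⁻¹ = [1 7 6 3 5 4 2]


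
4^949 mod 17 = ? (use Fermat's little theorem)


Fermat's little theorem: if p is prime and gcd(a,p)=1, then a^(p-1) ≡ 1 (mod p)
p = 17 is prime, gcd(4,17) = 1
Reduce exponent: 949 mod 16 = 5
So 4^949 ≡ 4^5 (mod 17)
4^5 mod 17 = 4

4^949 ≡ 4 (mod 17)


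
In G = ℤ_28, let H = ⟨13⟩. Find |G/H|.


|⟨13⟩| = n / gcd(13, 28) = 28 / 1 = 28
H is normal (ℤ_28 is abelian).
|G/H| = |G| / |H| = 28 / 28 = 1

|G/H| = 1


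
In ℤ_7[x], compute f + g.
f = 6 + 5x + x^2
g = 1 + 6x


Add coefficients mod 7:
x^0: 6 + 1 = 0 (mod 7)
x^1: 5 + 6 = 4 (mod 7)
x^2: 1 + 0 = 1 (mod 7)
Result: 4x + x^2

f + g = 4x + x^2


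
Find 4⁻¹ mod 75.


Use the extended Euclidean algorithm to write 1 = 4·s + 75·t; then s mod 75 is the inverse.
Euclidean algorithm:
  4 = 0·75 + 4
  75 = 18·4 + 3
  4 = 1·3 + 1
  3 = 3·1 + 0
gcd(4,75) = 1
Back-substitution gives: 4·(19) + 75·(-1) = 1
So 4⁻¹ ≡ 19 ≡ 19 (mod 75)
Check: 4 × 19 = 76 ≡ 1 (mod 75) ✓

4⁻¹ ≡ 19 (mod 75)


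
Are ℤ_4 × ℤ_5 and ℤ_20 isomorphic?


Comparing ℤ_4 × ℤ_5 and ℤ_20:
gcd(4,5) = 1, so ℤ_4 × ℤ_5 ≅ ℤ_20 (CRT)

Yes, ℤ_4 × ℤ_5 ≅ ℤ_20


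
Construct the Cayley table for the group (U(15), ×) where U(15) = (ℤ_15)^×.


Elements: {1, 2, 4, 7, 8, 11, 13, 14}
Operation: multiplication mod 15
Entry (a, b) = (a × b) mod 15

Cayley table:
   |  1 |  2 |  4 |  7 |  8 | 11 | 13 | 14
 1 |  1 |  2 |  4 |  7 |  8 | 11 | 13 | 14
 2 |  2 |  4 |  8 | 14 |  1 |  7 | 11 | 13
 4 |  4 |  8 |  1 | 13 |  2 | 14 |  7 | 11
 7 |  7 | 14 | 13 |  4 | 11 |  2 |  1 |  8
 8 |  8 |  1 |  2 | 11 |  4 | 13 | 14 |  7
11 | 11 |  7 | 14 |  2 | 13 |  1 |  8 |  4
13 | 13 | 11 |  7 |  1 | 14 |  8 |  4 |  2
14 | 14 | 13 | 11 |  8 |  7 |  4 |  2 |  1


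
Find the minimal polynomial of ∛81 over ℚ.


∛81 satisfies x³ - 81 = 0, irreducible over ℚ (no rational root; 81 is not a perfect cube)

Minimal polynomial: x³ - 81


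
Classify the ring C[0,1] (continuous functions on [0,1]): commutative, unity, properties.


pointwise +,× is commutative with unity (constant 1); but bump functions with disjoint support multiply to 0 — zero divisors, so not an integral domain
Commutative: Yes
Integral domain: No
Has unity: Yes

C[0,1] (continuous functions on [0,1]): Commutative=Yes, Unity=Yes


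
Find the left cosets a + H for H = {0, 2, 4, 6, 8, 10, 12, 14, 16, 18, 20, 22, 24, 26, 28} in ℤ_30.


H = {0, 2, 4, 6, 8, 10, 12, 14, 16, 18, 20, 22, 24, 26, 28}, |H| = 15
Number of cosets = |G|/|H| = 30/15 = 2
0 + H = {0, 2, 4, 6, 8, 10, 12, 14, 16, 18, 20, 22, 24, 26, 28}
1 + H = {1, 3, 5, 7, 9, 11, 13, 15, 17, 19, 21, 23, 25, 27, 29}

Cosets: 0+H={0,2,4,6,8,10,12,14,16,18,20,22,24,26,28}; 1+H={1,3,5,7,9,11,13,15,17,19,21,23,25,27,29}


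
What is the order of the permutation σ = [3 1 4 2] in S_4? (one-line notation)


Cycle decomposition: (1 3 4 2)
Cycle lengths: 4
Order = lcm(4) = 4

ord(σ) = 4


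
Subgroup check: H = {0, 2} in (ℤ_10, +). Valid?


Subgroup test for H = {0, 2} in (ℤ_10, +):
(1) 0 ∈ H? Yes
(2) Closure: for all a,b ∈ H, (a+b) mod 10 ∈ H? No  [counterexample: 2 + 2 = 4 ∉ H]
(3) Inverses: for all a ∈ H, -a mod 10 ∈ H? No

No, H is not a subgroup of ℤ_10


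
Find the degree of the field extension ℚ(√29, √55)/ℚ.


[ℚ(√29,√55):ℚ] = [ℚ(√29,√55):ℚ(√29)]·[ℚ(√29):ℚ] = 2·2 = 4

[ℚ(√29, √55)/ℚ] = 4


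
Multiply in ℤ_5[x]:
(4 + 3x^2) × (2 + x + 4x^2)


Expand and collect like terms; reduce coefficients mod 5:
x^0: 4·2 = 8 ≡ 3 (mod 5)
x^1: 4·1 + 0·2 = 4 ≡ 4 (mod 5)
x^2: 4·4 + 0·1 + 3·2 = 22 ≡ 2 (mod 5)
x^3: 0·4 + 3·1 = 3 ≡ 3 (mod 5)
x^4: 3·4 = 12 ≡ 2 (mod 5)
Result: 3 + 4x + 2x^2 + 3x^3 + 2x^4

f · g = 3 + 4x + 2x^2 + 3x^3 + 2x^4


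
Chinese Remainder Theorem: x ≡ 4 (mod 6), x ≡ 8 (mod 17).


m₁ = 6, m₂ = 17, gcd = 1, so CRT applies. M = m₁·m₂ = 102
Let M₁ = M/m₁ = 17, M₂ = M/m₂ = 6
Find y₁ ≡ M₁⁻¹ (mod m₁): 17⁻¹ ≡ 5 (mod 6)
Find y₂ ≡ M₂⁻¹ (mod m₂): 6⁻¹ ≡ 3 (mod 17)
x = a₁·M₁·y₁ + a₂·M₂·y₂ = 4·17·5 + 8·6·3 = 484
Reduce mod 102: x ≡ 76
Check: 76 mod 6 = 4 ✓, 76 mod 17 = 8 ✓

x ≡ 76 (mod 102)


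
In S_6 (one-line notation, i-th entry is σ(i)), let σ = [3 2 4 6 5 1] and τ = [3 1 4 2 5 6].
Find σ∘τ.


σ∘τ: apply τ first, then σ
1 →τ 3 →σ 4
2 →τ 1 →σ 3
3 →τ 4 →σ 6
4 →τ 2 →σ 2
5 →τ 5 →σ 5
6 →τ 6 →σ 1

σ∘τ = [4 3 6 2 5 1]


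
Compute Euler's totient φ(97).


Factor n: 97 = 97
φ(n) = n · ∏(1 - 1/p) over distinct primes p | n
φ(97) = 97 · (1 - 1/97) = 96

φ(97) = 96
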